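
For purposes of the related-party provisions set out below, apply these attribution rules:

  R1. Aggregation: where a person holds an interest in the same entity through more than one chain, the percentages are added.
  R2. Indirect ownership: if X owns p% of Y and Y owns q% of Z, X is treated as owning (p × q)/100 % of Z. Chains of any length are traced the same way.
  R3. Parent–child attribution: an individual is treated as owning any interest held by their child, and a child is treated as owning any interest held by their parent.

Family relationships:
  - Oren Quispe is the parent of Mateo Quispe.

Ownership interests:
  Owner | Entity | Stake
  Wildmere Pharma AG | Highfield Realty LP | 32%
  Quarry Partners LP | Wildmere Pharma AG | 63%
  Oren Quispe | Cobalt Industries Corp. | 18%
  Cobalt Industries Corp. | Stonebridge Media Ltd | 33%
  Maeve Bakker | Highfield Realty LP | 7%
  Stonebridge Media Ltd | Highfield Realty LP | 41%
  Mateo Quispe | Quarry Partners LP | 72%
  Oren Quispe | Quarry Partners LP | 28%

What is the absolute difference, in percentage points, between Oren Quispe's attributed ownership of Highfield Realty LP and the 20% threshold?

2.5954

By parent–child attribution (R3), Oren Quispe is treated as also owning Mateo Quispe's interest in Quarry Partners LP, giving 28% + 72% = 100%.
Chain via Quarry Partners LP → Wildmere Pharma AG (R2): 100% × 63% × 32% = 20.16% of Highfield Realty LP.
Chain via Cobalt Industries Corp. → Stonebridge Media Ltd (R2): 18% × 33% × 41% = 2.4354% of Highfield Realty LP.
Aggregating (R1): 20.16% + 2.4354% = 22.5954%.
22.5954% exceeds the 20% threshold by 2.5954 percentage points.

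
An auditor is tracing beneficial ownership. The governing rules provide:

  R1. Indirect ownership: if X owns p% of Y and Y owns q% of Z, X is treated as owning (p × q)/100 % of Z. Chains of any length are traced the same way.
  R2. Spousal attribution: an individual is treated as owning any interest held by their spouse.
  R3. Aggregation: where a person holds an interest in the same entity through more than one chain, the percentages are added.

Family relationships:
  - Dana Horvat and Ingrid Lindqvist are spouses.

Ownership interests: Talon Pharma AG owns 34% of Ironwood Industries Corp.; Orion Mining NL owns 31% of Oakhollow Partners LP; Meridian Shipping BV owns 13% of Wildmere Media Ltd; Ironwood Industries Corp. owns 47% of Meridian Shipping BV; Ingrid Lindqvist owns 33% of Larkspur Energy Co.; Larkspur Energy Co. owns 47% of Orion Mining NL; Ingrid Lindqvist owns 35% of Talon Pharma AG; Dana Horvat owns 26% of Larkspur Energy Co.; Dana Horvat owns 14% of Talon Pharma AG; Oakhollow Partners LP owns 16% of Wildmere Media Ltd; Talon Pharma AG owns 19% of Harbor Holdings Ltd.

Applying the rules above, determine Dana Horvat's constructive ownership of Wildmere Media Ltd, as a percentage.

2.393334%

By spousal attribution (R2), Dana Horvat is treated as also owning Ingrid Lindqvist's interest in Talon Pharma AG, giving 14% + 35% = 49%.
By spousal attribution (R2), Dana Horvat is treated as also owning Ingrid Lindqvist's interest in Larkspur Energy Co, giving 26% + 33% = 59%.
Chain via Talon Pharma AG → Ironwood Industries Corp. → Meridian Shipping BV (R1): 49% × 34% × 47% × 13% = 1.017926% of Wildmere Media Ltd.
Chain via Larkspur Energy Co. → Orion Mining NL → Oakhollow Partners LP (R1): 59% × 47% × 31% × 16% = 1.375408% of Wildmere Media Ltd.
Aggregating (R3): 1.017926% + 1.375408% = 2.393334%.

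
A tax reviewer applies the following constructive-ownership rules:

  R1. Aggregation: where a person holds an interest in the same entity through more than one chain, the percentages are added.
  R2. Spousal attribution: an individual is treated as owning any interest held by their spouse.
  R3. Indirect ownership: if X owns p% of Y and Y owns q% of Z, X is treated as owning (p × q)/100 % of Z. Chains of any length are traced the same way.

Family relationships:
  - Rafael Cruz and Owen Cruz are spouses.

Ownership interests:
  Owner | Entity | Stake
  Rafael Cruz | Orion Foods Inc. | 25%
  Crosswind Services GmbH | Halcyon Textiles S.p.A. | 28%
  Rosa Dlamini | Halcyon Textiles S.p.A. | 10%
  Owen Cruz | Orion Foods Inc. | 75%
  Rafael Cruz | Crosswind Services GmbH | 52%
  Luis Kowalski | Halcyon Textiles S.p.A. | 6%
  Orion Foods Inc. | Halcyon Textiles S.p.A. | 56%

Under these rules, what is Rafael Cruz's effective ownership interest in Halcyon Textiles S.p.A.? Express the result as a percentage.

70.56%

By spousal attribution (R2), Rafael Cruz is treated as also owning Owen Cruz's interest in Orion Foods Inc, giving 25% + 75% = 100%.
Chain via Orion Foods Inc. (R3): 100% × 56% = 56% of Halcyon Textiles S.p.A.
Chain via Crosswind Services GmbH (R3): 52% × 28% = 14.56% of Halcyon Textiles S.p.A.
Aggregating (R1): 56% + 14.56% = 70.56%.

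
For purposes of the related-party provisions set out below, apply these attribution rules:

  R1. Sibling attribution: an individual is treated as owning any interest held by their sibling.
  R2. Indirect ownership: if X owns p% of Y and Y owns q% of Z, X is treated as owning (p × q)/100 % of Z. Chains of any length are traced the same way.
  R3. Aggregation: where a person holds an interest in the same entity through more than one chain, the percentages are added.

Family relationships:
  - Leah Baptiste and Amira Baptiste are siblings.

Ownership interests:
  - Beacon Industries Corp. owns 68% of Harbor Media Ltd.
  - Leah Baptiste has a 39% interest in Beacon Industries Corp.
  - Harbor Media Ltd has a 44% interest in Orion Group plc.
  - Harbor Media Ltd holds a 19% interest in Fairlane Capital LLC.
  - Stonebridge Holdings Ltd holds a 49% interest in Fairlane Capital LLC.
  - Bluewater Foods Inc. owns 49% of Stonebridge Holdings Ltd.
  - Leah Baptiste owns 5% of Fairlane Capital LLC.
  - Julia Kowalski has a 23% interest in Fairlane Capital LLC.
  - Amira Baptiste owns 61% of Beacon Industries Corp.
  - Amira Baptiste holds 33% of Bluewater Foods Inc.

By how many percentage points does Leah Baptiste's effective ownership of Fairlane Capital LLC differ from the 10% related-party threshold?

By sibling attribution (R1), Leah Baptiste is treated as also owning Amira Baptiste's interest in Beacon Industries Corp, giving 39% + 61% = 100%.
By sibling attribution (R1), Leah Baptiste is treated as owning Amira Baptiste's 33% interest in Bluewater Foods Inc.
Chain via Beacon Industries Corp. → Harbor Media Ltd (R2): 100% × 68% × 19% = 12.92% of Fairlane Capital LLC.
Direct interest in Fairlane Capital LLC: 5%.
Chain via Bluewater Foods Inc. → Stonebridge Holdings Ltd (R2): 33% × 49% × 49% = 7.9233% of Fairlane Capital LLC.
Aggregating (R3): 12.92% + 5% + 7.9233% = 25.8433%.
25.8433% exceeds the 10% threshold by 15.8433 percentage points.

15.8433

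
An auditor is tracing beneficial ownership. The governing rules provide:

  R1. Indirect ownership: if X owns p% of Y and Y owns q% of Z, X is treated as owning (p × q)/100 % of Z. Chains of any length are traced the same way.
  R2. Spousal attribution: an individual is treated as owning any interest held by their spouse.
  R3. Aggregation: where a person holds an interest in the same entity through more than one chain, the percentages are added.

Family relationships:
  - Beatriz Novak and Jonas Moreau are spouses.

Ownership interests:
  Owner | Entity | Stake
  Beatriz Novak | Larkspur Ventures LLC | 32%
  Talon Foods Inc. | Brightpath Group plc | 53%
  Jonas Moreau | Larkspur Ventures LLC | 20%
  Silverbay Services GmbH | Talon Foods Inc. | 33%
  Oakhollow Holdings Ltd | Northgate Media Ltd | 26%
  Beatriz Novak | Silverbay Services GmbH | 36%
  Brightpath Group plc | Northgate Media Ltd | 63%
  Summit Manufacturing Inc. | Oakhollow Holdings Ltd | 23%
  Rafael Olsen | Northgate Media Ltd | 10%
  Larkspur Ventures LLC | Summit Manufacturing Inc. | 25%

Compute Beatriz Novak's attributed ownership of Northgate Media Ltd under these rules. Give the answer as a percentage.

4.744132%

By spousal attribution (R2), Beatriz Novak is treated as also owning Jonas Moreau's interest in Larkspur Ventures LLC, giving 32% + 20% = 52%.
Chain via Silverbay Services GmbH → Talon Foods Inc. → Brightpath Group plc (R1): 36% × 33% × 53% × 63% = 3.966732% of Northgate Media Ltd.
Chain via Larkspur Ventures LLC → Summit Manufacturing Inc. → Oakhollow Holdings Ltd (R1): 52% × 25% × 23% × 26% = 0.7774% of Northgate Media Ltd.
Aggregating (R3): 3.966732% + 0.7774% = 4.744132%.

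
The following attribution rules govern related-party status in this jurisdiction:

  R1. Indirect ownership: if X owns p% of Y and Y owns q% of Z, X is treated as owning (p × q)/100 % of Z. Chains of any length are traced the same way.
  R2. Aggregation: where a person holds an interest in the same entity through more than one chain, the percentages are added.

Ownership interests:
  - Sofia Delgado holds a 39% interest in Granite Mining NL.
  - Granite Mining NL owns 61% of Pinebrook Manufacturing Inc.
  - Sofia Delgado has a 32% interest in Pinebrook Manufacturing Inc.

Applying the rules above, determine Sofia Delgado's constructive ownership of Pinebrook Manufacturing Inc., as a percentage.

Chain via Granite Mining NL (R1): 39% × 61% = 23.79% of Pinebrook Manufacturing Inc.
Direct interest in Pinebrook Manufacturing Inc: 32%.
Aggregating (R2): 23.79% + 32% = 55.79%.

55.79%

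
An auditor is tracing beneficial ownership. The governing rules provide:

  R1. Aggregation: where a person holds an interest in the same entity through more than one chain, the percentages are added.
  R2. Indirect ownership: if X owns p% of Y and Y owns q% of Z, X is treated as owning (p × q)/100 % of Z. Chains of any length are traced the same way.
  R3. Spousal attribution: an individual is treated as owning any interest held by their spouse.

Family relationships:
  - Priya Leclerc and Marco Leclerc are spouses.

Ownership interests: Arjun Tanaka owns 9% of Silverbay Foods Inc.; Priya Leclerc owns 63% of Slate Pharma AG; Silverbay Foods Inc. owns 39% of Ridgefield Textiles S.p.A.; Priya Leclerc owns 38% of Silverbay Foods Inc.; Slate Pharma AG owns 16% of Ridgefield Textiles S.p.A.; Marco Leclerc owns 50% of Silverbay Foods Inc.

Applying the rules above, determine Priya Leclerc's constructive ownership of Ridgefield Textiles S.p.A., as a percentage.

44.4%

By spousal attribution (R3), Priya Leclerc is treated as also owning Marco Leclerc's interest in Silverbay Foods Inc, giving 38% + 50% = 88%.
Chain via Slate Pharma AG (R2): 63% × 16% = 10.08% of Ridgefield Textiles S.p.A.
Chain via Silverbay Foods Inc. (R2): 88% × 39% = 34.32% of Ridgefield Textiles S.p.A.
Aggregating (R1): 10.08% + 34.32% = 44.4%.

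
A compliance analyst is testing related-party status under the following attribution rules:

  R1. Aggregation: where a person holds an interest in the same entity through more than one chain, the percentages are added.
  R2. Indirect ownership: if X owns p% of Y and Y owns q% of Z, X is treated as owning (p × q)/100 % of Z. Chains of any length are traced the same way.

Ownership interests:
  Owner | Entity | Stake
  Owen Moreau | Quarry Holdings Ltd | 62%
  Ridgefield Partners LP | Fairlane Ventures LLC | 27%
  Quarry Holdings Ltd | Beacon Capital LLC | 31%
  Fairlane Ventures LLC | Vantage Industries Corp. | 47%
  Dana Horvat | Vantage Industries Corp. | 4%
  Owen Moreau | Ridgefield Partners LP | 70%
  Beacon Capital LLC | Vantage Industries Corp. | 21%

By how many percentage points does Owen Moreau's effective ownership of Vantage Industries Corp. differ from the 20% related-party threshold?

Chain via Ridgefield Partners LP → Fairlane Ventures LLC (R2): 70% × 27% × 47% = 8.883% of Vantage Industries Corp.
Chain via Quarry Holdings Ltd → Beacon Capital LLC (R2): 62% × 31% × 21% = 4.0362% of Vantage Industries Corp.
Aggregating (R1): 8.883% + 4.0362% = 12.9192%.
12.9192% falls short of the 20% threshold by 7.0808 percentage points.

7.0808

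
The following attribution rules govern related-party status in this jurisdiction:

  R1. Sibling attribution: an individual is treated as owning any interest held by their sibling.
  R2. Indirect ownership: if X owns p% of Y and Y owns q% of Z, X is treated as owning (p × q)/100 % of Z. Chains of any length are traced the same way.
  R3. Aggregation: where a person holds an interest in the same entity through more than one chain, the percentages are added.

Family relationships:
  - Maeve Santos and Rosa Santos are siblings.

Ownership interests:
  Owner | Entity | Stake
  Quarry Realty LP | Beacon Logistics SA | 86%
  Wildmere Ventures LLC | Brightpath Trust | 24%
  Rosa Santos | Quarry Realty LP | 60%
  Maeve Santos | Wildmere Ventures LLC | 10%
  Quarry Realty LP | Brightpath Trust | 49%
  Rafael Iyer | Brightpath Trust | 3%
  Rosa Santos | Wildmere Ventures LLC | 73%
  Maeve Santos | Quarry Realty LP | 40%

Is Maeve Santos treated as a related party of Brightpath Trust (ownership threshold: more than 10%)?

By sibling attribution (R1), Maeve Santos is treated as also owning Rosa Santos's interest in Wildmere Ventures LLC, giving 10% + 73% = 83%.
By sibling attribution (R1), Maeve Santos is treated as also owning Rosa Santos's interest in Quarry Realty LP, giving 40% + 60% = 100%.
Chain via Wildmere Ventures LLC (R2): 83% × 24% = 19.92% of Brightpath Trust.
Chain via Quarry Realty LP (R2): 100% × 49% = 49% of Brightpath Trust.
Aggregating (R3): 19.92% + 49% = 68.92%.
68.92% exceeds the 10% threshold, so Maeve is a related party to Brightpath Trust.

Yes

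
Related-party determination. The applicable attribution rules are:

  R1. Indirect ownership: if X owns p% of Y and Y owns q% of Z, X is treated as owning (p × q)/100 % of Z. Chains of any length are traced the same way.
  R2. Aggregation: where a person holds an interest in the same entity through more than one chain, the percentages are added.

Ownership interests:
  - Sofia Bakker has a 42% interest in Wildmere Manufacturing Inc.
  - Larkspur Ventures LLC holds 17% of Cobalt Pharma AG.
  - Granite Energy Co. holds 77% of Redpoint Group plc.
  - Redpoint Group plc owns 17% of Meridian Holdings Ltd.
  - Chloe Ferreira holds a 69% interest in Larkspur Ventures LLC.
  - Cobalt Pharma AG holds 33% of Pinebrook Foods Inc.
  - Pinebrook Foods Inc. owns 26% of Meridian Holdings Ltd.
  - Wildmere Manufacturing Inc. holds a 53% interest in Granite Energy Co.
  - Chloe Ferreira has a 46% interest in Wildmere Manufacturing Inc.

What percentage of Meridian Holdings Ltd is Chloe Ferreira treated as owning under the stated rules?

4.197776%

Chain via Wildmere Manufacturing Inc. → Granite Energy Co. → Redpoint Group plc (R1): 46% × 53% × 77% × 17% = 3.191342% of Meridian Holdings Ltd.
Chain via Larkspur Ventures LLC → Cobalt Pharma AG → Pinebrook Foods Inc. (R1): 69% × 17% × 33% × 26% = 1.006434% of Meridian Holdings Ltd.
Aggregating (R2): 3.191342% + 1.006434% = 4.197776%.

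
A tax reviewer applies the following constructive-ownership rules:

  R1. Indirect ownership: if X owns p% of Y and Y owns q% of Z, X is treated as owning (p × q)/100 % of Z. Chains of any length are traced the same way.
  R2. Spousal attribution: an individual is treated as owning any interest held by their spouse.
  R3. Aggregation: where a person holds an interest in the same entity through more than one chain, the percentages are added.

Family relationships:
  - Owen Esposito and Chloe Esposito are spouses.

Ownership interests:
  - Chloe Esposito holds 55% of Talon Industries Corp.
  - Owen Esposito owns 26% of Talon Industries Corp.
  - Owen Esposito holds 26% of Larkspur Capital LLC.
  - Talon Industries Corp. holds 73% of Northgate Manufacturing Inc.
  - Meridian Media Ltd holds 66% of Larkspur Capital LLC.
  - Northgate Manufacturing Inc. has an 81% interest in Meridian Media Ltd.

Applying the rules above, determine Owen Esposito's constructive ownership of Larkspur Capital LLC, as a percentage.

By spousal attribution (R2), Owen Esposito is treated as also owning Chloe Esposito's interest in Talon Industries Corp, giving 26% + 55% = 81%.
Chain via Talon Industries Corp. → Northgate Manufacturing Inc. → Meridian Media Ltd (R1): 81% × 73% × 81% × 66% = 31.610898% of Larkspur Capital LLC.
Direct interest in Larkspur Capital LLC: 26%.
Aggregating (R3): 31.610898% + 26% = 57.610898%.

57.610898%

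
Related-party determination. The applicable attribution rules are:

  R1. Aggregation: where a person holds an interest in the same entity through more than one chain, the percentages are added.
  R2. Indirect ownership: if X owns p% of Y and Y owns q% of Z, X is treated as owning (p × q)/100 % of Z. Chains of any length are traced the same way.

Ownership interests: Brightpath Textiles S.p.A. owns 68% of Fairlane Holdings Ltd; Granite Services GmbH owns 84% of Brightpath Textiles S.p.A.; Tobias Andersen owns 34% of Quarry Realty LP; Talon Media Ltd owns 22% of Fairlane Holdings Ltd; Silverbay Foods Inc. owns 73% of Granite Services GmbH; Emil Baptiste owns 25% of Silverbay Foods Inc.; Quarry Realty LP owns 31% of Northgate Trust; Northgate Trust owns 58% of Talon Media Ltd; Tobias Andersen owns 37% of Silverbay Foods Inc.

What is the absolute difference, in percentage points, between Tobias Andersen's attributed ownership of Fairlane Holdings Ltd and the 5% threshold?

11.773016

Chain via Quarry Realty LP → Northgate Trust → Talon Media Ltd (R2): 34% × 31% × 58% × 22% = 1.344904% of Fairlane Holdings Ltd.
Chain via Silverbay Foods Inc. → Granite Services GmbH → Brightpath Textiles S.p.A. (R2): 37% × 73% × 84% × 68% = 15.428112% of Fairlane Holdings Ltd.
Aggregating (R1): 1.344904% + 15.428112% = 16.773016%.
16.773016% exceeds the 5% threshold by 11.773016 percentage points.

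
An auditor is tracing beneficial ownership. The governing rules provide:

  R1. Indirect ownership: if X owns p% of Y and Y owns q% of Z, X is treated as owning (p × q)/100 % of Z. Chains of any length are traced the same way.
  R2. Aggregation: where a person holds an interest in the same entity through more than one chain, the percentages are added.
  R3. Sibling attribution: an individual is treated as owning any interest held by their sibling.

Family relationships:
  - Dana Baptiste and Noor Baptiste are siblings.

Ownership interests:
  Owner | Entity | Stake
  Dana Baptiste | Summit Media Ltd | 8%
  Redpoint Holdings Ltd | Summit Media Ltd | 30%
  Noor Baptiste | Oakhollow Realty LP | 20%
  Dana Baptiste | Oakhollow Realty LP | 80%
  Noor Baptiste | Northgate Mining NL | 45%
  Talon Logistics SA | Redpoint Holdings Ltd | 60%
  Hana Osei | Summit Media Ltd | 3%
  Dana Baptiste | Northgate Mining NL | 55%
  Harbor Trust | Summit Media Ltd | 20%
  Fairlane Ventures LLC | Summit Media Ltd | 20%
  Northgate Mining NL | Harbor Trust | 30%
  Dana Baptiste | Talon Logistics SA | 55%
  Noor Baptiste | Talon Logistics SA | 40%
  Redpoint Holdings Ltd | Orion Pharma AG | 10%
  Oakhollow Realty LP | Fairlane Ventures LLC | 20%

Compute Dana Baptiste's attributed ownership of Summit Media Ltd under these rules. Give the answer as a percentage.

By sibling attribution (R3), Dana Baptiste is treated as also owning Noor Baptiste's interest in Oakhollow Realty LP, giving 80% + 20% = 100%.
By sibling attribution (R3), Dana Baptiste is treated as also owning Noor Baptiste's interest in Talon Logistics SA, giving 55% + 40% = 95%.
By sibling attribution (R3), Dana Baptiste is treated as also owning Noor Baptiste's interest in Northgate Mining NL, giving 55% + 45% = 100%.
Chain via Oakhollow Realty LP → Fairlane Ventures LLC (R1): 100% × 20% × 20% = 4% of Summit Media Ltd.
Chain via Talon Logistics SA → Redpoint Holdings Ltd (R1): 95% × 60% × 30% = 17.1% of Summit Media Ltd.
Chain via Northgate Mining NL → Harbor Trust (R1): 100% × 30% × 20% = 6% of Summit Media Ltd.
Direct interest in Summit Media Ltd: 8%.
Aggregating (R2): 4% + 17.1% + 6% + 8% = 35.1%.

35.1%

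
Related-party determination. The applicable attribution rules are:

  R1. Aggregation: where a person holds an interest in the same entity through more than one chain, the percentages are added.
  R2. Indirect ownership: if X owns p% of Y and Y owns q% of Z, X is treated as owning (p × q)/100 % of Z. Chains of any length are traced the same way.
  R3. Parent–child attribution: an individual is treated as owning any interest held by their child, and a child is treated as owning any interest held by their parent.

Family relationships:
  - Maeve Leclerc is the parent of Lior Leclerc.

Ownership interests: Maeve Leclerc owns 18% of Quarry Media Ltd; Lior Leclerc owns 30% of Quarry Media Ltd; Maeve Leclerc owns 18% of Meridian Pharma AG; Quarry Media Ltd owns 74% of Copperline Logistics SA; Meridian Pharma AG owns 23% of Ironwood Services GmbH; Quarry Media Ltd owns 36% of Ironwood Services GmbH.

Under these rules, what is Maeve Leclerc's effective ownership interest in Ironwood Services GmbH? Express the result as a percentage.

21.42%

By parent–child attribution (R3), Maeve Leclerc is treated as also owning Lior Leclerc's interest in Quarry Media Ltd, giving 18% + 30% = 48%.
Chain via Quarry Media Ltd (R2): 48% × 36% = 17.28% of Ironwood Services GmbH.
Chain via Meridian Pharma AG (R2): 18% × 23% = 4.14% of Ironwood Services GmbH.
Aggregating (R1): 17.28% + 4.14% = 21.42%.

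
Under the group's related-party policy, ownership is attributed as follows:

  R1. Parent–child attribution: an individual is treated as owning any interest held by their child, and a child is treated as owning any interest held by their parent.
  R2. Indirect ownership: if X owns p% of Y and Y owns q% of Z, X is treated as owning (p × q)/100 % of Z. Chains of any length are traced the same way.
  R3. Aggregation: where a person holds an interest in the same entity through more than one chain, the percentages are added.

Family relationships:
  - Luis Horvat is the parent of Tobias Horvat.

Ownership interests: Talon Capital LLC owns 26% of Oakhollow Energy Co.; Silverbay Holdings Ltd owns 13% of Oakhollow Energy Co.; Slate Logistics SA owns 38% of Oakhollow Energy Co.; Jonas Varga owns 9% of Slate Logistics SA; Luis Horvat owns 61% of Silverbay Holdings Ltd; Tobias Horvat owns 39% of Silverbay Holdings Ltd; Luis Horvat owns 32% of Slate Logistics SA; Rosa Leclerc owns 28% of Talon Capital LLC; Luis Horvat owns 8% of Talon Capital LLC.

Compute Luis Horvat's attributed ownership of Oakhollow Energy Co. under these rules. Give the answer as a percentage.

27.24%

By parent–child attribution (R1), Luis Horvat is treated as also owning Tobias Horvat's interest in Silverbay Holdings Ltd, giving 61% + 39% = 100%.
Chain via Silverbay Holdings Ltd (R2): 100% × 13% = 13% of Oakhollow Energy Co.
Chain via Talon Capital LLC (R2): 8% × 26% = 2.08% of Oakhollow Energy Co.
Chain via Slate Logistics SA (R2): 32% × 38% = 12.16% of Oakhollow Energy Co.
Aggregating (R3): 13% + 2.08% + 12.16% = 27.24%.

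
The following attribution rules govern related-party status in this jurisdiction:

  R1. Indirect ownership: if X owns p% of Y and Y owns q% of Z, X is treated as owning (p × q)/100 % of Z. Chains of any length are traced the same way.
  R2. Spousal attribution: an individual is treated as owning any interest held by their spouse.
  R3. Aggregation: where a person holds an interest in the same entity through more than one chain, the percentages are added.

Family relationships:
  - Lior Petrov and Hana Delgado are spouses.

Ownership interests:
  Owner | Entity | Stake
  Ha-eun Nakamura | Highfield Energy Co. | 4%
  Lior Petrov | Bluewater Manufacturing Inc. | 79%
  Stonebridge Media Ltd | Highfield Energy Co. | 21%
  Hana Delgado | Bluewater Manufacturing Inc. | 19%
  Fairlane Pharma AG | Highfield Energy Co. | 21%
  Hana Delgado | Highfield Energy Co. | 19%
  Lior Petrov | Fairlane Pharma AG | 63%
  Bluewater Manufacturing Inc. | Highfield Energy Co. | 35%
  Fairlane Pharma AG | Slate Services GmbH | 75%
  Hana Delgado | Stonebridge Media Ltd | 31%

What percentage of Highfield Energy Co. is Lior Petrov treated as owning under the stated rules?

By spousal attribution (R2), Lior Petrov is treated as also owning Hana Delgado's interest in Bluewater Manufacturing Inc, giving 79% + 19% = 98%.
By spousal attribution (R2), Lior Petrov is treated as owning Hana Delgado's 31% interest in Stonebridge Media Ltd.
By spousal attribution (R2), Lior Petrov is treated as owning Hana Delgado's 19% interest in Highfield Energy Co.
Chain via Fairlane Pharma AG (R1): 63% × 21% = 13.23% of Highfield Energy Co.
Chain via Bluewater Manufacturing Inc. (R1): 98% × 35% = 34.3% of Highfield Energy Co.
Chain via Stonebridge Media Ltd (R1): 31% × 21% = 6.51% of Highfield Energy Co.
Direct interest in Highfield Energy Co: 19%.
Aggregating (R3): 13.23% + 34.3% + 6.51% + 19% = 73.04%.

73.04%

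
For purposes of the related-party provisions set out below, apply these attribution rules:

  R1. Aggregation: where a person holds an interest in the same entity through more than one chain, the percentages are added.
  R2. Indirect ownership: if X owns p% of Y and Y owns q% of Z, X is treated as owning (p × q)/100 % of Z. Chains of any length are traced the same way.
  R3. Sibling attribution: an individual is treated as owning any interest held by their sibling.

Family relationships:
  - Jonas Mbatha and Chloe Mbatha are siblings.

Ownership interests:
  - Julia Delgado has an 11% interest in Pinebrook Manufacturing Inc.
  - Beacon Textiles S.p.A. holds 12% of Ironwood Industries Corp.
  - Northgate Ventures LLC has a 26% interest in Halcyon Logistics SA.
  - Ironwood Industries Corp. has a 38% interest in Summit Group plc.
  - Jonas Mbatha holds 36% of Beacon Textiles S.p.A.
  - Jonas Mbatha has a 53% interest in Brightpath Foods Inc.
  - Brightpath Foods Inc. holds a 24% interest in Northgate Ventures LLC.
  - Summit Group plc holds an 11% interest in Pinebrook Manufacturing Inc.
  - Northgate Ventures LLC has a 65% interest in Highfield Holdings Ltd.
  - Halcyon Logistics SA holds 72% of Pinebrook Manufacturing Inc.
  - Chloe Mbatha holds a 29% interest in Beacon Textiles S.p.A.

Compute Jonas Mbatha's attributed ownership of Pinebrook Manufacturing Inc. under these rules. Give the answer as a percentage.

By sibling attribution (R3), Jonas Mbatha is treated as also owning Chloe Mbatha's interest in Beacon Textiles S.p.A, giving 36% + 29% = 65%.
Chain via Brightpath Foods Inc. → Northgate Ventures LLC → Halcyon Logistics SA (R2): 53% × 24% × 26% × 72% = 2.381184% of Pinebrook Manufacturing Inc.
Chain via Beacon Textiles S.p.A. → Ironwood Industries Corp. → Summit Group plc (R2): 65% × 12% × 38% × 11% = 0.32604% of Pinebrook Manufacturing Inc.
Aggregating (R1): 2.381184% + 0.32604% = 2.707224%.

2.707224%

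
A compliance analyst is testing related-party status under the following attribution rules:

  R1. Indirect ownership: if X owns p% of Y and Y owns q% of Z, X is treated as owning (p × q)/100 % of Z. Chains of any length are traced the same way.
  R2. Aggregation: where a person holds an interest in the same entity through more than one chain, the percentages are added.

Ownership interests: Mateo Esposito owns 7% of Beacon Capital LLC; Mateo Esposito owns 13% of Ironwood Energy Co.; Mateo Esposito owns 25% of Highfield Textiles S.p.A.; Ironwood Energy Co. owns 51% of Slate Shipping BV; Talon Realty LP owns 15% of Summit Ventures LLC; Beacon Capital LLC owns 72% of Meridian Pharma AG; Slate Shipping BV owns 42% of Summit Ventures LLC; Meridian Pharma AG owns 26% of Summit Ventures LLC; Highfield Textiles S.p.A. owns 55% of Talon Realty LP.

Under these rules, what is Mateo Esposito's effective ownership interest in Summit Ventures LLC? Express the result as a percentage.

Chain via Ironwood Energy Co. → Slate Shipping BV (R1): 13% × 51% × 42% = 2.7846% of Summit Ventures LLC.
Chain via Highfield Textiles S.p.A. → Talon Realty LP (R1): 25% × 55% × 15% = 2.0625% of Summit Ventures LLC.
Chain via Beacon Capital LLC → Meridian Pharma AG (R1): 7% × 72% × 26% = 1.3104% of Summit Ventures LLC.
Aggregating (R2): 2.7846% + 2.0625% + 1.3104% = 6.1575%.

6.1575%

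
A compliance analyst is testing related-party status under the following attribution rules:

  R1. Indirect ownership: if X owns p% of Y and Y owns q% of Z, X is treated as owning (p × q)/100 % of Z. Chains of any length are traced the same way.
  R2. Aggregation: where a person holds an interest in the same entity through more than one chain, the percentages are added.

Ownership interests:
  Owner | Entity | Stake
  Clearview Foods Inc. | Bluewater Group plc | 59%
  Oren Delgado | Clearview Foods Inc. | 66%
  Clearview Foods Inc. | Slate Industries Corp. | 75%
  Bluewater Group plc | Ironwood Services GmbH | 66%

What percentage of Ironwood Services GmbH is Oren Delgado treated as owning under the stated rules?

Chain via Clearview Foods Inc. → Bluewater Group plc (R1): 66% × 59% × 66% = 25.7004% of Ironwood Services GmbH.

25.7004%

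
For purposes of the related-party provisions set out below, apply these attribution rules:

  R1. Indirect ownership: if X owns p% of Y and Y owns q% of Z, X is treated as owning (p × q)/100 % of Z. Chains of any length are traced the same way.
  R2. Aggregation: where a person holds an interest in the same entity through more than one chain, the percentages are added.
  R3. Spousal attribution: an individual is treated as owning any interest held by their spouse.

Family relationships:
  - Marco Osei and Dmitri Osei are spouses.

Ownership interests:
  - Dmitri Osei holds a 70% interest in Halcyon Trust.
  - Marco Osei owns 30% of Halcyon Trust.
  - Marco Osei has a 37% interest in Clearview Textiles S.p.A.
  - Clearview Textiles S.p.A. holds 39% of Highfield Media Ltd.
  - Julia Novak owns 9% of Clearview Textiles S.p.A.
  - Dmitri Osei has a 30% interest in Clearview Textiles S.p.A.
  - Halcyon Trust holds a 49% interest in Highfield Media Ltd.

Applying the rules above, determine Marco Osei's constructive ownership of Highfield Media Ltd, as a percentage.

By spousal attribution (R3), Marco Osei is treated as also owning Dmitri Osei's interest in Halcyon Trust, giving 30% + 70% = 100%.
By spousal attribution (R3), Marco Osei is treated as also owning Dmitri Osei's interest in Clearview Textiles S.p.A, giving 37% + 30% = 67%.
Chain via Halcyon Trust (R1): 100% × 49% = 49% of Highfield Media Ltd.
Chain via Clearview Textiles S.p.A. (R1): 67% × 39% = 26.13% of Highfield Media Ltd.
Aggregating (R2): 49% + 26.13% = 75.13%.

75.13%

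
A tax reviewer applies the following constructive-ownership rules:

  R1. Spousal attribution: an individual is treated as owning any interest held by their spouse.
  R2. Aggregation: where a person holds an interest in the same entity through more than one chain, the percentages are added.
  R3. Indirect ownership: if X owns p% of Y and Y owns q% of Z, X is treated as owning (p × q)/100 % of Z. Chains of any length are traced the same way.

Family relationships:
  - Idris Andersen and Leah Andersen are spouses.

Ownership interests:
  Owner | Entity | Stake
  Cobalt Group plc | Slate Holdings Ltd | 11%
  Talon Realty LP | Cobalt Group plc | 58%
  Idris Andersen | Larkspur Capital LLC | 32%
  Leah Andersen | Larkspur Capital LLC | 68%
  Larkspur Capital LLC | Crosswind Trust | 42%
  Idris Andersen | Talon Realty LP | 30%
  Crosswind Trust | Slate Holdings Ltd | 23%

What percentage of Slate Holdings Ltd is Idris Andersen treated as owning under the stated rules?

By spousal attribution (R1), Idris Andersen is treated as also owning Leah Andersen's interest in Larkspur Capital LLC, giving 32% + 68% = 100%.
Chain via Talon Realty LP → Cobalt Group plc (R3): 30% × 58% × 11% = 1.914% of Slate Holdings Ltd.
Chain via Larkspur Capital LLC → Crosswind Trust (R3): 100% × 42% × 23% = 9.66% of Slate Holdings Ltd.
Aggregating (R2): 1.914% + 9.66% = 11.574%.

11.574%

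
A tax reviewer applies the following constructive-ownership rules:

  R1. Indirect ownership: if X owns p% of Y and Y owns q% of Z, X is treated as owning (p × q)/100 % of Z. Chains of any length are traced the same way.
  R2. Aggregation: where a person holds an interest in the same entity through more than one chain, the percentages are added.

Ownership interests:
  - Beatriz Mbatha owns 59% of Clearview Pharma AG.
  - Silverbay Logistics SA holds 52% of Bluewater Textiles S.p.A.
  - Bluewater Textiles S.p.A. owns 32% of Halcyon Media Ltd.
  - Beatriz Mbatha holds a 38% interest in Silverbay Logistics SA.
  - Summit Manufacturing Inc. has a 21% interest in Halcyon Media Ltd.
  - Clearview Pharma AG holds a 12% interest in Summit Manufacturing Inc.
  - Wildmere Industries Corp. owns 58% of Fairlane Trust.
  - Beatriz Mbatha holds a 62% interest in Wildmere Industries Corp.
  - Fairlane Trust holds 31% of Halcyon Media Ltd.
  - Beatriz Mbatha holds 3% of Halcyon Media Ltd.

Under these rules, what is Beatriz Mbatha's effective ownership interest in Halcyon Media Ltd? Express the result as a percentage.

Chain via Wildmere Industries Corp. → Fairlane Trust (R1): 62% × 58% × 31% = 11.1476% of Halcyon Media Ltd.
Chain via Clearview Pharma AG → Summit Manufacturing Inc. (R1): 59% × 12% × 21% = 1.4868% of Halcyon Media Ltd.
Chain via Silverbay Logistics SA → Bluewater Textiles S.p.A. (R1): 38% × 52% × 32% = 6.3232% of Halcyon Media Ltd.
Direct interest in Halcyon Media Ltd: 3%.
Aggregating (R2): 11.1476% + 1.4868% + 6.3232% + 3% = 21.9576%.

21.9576%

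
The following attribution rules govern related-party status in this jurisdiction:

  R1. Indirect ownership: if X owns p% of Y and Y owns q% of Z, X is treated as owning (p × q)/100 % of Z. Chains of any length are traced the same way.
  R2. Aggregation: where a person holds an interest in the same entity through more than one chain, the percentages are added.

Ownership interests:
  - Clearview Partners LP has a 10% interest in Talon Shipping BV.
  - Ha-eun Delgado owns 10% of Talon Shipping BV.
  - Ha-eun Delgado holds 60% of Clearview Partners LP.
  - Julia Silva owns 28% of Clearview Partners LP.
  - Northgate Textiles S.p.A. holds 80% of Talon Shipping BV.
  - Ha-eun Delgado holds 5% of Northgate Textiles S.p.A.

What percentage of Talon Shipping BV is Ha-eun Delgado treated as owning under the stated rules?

20%

Chain via Northgate Textiles S.p.A. (R1): 5% × 80% = 4% of Talon Shipping BV.
Chain via Clearview Partners LP (R1): 60% × 10% = 6% of Talon Shipping BV.
Direct interest in Talon Shipping BV: 10%.
Aggregating (R2): 4% + 6% + 10% = 20%.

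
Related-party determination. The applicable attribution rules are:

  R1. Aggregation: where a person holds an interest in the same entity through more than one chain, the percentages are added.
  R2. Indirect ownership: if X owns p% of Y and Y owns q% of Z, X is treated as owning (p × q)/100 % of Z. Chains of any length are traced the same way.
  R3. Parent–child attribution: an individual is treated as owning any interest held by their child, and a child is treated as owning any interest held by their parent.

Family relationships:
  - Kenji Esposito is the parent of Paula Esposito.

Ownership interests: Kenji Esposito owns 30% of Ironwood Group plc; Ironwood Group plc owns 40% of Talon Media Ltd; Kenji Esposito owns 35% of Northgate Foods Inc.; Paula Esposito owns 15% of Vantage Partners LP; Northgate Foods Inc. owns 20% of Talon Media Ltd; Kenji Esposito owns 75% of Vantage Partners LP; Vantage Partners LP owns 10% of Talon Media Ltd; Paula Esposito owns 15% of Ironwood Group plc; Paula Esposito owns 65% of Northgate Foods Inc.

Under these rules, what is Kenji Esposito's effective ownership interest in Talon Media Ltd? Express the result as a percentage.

47%

By parent–child attribution (R3), Kenji Esposito is treated as also owning Paula Esposito's interest in Vantage Partners LP, giving 75% + 15% = 90%.
By parent–child attribution (R3), Kenji Esposito is treated as also owning Paula Esposito's interest in Ironwood Group plc, giving 30% + 15% = 45%.
By parent–child attribution (R3), Kenji Esposito is treated as also owning Paula Esposito's interest in Northgate Foods Inc, giving 35% + 65% = 100%.
Chain via Vantage Partners LP (R2): 90% × 10% = 9% of Talon Media Ltd.
Chain via Ironwood Group plc (R2): 45% × 40% = 18% of Talon Media Ltd.
Chain via Northgate Foods Inc. (R2): 100% × 20% = 20% of Talon Media Ltd.
Aggregating (R1): 9% + 18% + 20% = 47%.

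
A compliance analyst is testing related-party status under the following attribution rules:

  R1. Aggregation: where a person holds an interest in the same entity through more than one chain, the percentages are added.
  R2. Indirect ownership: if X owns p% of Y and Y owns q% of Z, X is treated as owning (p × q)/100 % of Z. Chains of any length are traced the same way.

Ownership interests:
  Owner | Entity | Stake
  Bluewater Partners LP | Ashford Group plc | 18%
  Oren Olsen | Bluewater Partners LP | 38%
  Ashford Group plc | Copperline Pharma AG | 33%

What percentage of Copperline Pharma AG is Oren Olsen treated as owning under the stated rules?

Chain via Bluewater Partners LP → Ashford Group plc (R2): 38% × 18% × 33% = 2.2572% of Copperline Pharma AG.

2.2572%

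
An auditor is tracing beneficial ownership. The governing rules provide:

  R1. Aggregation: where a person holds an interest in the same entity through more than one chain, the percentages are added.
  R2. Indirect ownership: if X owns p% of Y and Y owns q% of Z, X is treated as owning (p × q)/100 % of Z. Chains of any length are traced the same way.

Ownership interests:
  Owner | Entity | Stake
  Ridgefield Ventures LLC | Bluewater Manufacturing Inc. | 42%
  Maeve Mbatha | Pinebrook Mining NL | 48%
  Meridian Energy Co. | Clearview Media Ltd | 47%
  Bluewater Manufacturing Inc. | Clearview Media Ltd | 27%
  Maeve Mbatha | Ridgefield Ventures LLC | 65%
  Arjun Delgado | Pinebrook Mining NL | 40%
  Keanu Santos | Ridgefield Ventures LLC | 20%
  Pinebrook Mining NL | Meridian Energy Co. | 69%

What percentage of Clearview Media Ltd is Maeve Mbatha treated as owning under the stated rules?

22.9374%

Chain via Ridgefield Ventures LLC → Bluewater Manufacturing Inc. (R2): 65% × 42% × 27% = 7.371% of Clearview Media Ltd.
Chain via Pinebrook Mining NL → Meridian Energy Co. (R2): 48% × 69% × 47% = 15.5664% of Clearview Media Ltd.
Aggregating (R1): 7.371% + 15.5664% = 22.9374%.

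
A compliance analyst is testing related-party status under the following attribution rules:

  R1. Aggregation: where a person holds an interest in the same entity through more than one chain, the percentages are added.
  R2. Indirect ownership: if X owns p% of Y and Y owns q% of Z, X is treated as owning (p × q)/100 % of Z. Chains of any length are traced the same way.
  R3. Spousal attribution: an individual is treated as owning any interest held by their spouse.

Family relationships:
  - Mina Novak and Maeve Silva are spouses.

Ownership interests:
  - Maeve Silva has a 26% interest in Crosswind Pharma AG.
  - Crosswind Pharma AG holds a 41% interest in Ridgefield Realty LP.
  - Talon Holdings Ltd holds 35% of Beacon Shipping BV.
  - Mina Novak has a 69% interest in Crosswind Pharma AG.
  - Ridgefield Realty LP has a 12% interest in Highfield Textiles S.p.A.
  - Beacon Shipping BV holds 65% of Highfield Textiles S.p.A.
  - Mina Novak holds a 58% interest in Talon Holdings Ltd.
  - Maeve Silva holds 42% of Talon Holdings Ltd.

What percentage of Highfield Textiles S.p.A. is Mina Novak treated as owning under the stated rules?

27.424%

By spousal attribution (R3), Mina Novak is treated as also owning Maeve Silva's interest in Crosswind Pharma AG, giving 69% + 26% = 95%.
By spousal attribution (R3), Mina Novak is treated as also owning Maeve Silva's interest in Talon Holdings Ltd, giving 58% + 42% = 100%.
Chain via Crosswind Pharma AG → Ridgefield Realty LP (R2): 95% × 41% × 12% = 4.674% of Highfield Textiles S.p.A.
Chain via Talon Holdings Ltd → Beacon Shipping BV (R2): 100% × 35% × 65% = 22.75% of Highfield Textiles S.p.A.
Aggregating (R1): 4.674% + 22.75% = 27.424%.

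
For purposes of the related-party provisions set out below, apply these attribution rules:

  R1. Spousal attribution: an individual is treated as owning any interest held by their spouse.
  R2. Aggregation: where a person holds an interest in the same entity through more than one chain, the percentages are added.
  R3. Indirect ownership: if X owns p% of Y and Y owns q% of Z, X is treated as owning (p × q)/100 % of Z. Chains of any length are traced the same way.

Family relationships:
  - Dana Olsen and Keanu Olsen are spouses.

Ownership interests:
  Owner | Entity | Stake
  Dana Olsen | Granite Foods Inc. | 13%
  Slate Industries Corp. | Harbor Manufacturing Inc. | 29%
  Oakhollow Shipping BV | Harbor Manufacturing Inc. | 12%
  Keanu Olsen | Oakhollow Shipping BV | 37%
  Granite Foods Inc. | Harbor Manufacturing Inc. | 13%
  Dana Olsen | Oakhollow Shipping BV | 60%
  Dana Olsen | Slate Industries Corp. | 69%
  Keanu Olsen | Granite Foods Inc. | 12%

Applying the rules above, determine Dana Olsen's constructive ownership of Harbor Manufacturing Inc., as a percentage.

34.9%

By spousal attribution (R1), Dana Olsen is treated as also owning Keanu Olsen's interest in Oakhollow Shipping BV, giving 60% + 37% = 97%.
By spousal attribution (R1), Dana Olsen is treated as also owning Keanu Olsen's interest in Granite Foods Inc, giving 13% + 12% = 25%.
Chain via Oakhollow Shipping BV (R3): 97% × 12% = 11.64% of Harbor Manufacturing Inc.
Chain via Slate Industries Corp. (R3): 69% × 29% = 20.01% of Harbor Manufacturing Inc.
Chain via Granite Foods Inc. (R3): 25% × 13% = 3.25% of Harbor Manufacturing Inc.
Aggregating (R2): 11.64% + 20.01% + 3.25% = 34.9%.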